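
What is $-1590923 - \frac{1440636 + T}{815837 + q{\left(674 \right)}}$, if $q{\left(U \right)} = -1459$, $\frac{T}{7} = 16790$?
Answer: $- \frac{647807124530}{407189} \approx -1.5909 \cdot 10^{6}$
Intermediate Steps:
$T = 117530$ ($T = 7 \cdot 16790 = 117530$)
$-1590923 - \frac{1440636 + T}{815837 + q{\left(674 \right)}} = -1590923 - \frac{1440636 + 117530}{815837 - 1459} = -1590923 - \frac{1558166}{814378} = -1590923 - 1558166 \cdot \frac{1}{814378} = -1590923 - \frac{779083}{407189} = - \frac{647807124530}{407189}$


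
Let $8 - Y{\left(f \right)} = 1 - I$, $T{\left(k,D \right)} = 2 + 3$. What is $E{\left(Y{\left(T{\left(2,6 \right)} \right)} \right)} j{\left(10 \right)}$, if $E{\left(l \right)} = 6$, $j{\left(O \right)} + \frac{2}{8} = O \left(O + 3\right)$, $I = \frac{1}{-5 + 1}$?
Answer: $\frac{1557}{2} \approx 778.5$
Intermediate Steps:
$I = - \frac{1}{4}$ ($I = \frac{1}{-4} = - \frac{1}{4} \approx -0.25$)
$T{\left(k,D \right)} = 5$
$Y{\left(f \right)} = \frac{27}{4}$ ($Y{\left(f \right)} = 8 - \left(1 - - \frac{1}{4}\right) = 8 - \left(1 + \frac{1}{4}\right) = 8 - \frac{5}{4} = \frac{27}{4}$)
$j{\left(O \right)} = - \frac{1}{4} + O \left(3 + O\right)$ ($j{\left(O \right)} = - \frac{1}{4} + O \left(O + 3\right) = - \frac{1}{4} + O \left(3 + O\right)$)
$E{\left(Y{\left(T{\left(2,6 \right)} \right)} \right)} j{\left(10 \right)} = 6 \left(- \frac{1}{4} + 10^{2} + 3 \cdot 10\right) = 6 \left(- \frac{1}{4} + 100 + 30\right) = 6 \cdot \frac{519}{4} = \frac{1557}{2}$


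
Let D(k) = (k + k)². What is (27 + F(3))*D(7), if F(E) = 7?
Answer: 6664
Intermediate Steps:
D(k) = 4*k² (D(k) = (2*k)² = 4*k²)
(27 + F(3))*D(7) = (27 + 7)*(4*7²) = 34*(4*49) = 34*196 = 6664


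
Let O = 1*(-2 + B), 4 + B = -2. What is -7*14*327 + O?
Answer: -32054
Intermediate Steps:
B = -6 (B = -4 - 2 = -6)
O = -8 (O = 1*(-2 - 6) = 1*(-8) = -8)
-7*14*327 + O = -7*14*327 - 8 = -98*327 - 8 = -32046 - 8 = -32054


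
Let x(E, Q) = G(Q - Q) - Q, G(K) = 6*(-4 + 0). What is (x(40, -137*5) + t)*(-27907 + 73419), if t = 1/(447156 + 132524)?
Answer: 2179845488409/72460 ≈ 3.0083e+7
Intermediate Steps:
t = 1/579680 ≈ 1.7251e-6
G(K) = -24 (G(K) = 6*(-4) = -24)
x(E, Q) = -24 - Q
(x(40, -137*5) + t)*(-27907 + 73419) = ((-24 - (-137)*5) + 1/579680)*(-27907 + 73419) = ((-24 - 1*(-685)) + 1/579680)*45512 = ((-24 + 685) + 1/579680)*45512 = (661 + 1/579680)*45512 = (383168481/579680)*45512 = 2179845488409/72460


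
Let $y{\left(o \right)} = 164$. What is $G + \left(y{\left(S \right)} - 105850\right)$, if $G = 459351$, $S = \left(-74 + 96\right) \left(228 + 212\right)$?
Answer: $353665$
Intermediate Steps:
$S = 9680$ ($S = 22 \cdot 440 = 9680$)
$G + \left(y{\left(S \right)} - 105850\right) = 459351 + \left(164 - 105850\right) = 459351 - 105686 = 353665$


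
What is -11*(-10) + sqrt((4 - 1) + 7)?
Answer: 110 + sqrt(10) ≈ 113.16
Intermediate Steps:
-11*(-10) + sqrt((4 - 1) + 7) = 110 + sqrt(3 + 7) = 110 + sqrt(10)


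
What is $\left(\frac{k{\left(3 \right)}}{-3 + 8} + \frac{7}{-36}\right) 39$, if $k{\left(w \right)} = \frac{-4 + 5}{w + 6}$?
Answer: $- \frac{403}{60} \approx -6.7167$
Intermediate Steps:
$k{\left(w \right)} = \frac{1}{6 + w}$ ($k{\left(w \right)} = 1 \frac{1}{6 + w} = \frac{1}{6 + w}$)
$\left(\frac{k{\left(3 \right)}}{-3 + 8} + \frac{7}{-36}\right) 39 = \left(\frac{1}{\left(6 + 3\right) \left(-3 + 8\right)} + \frac{7}{-36}\right) 39 = \left(\frac{1}{9 \cdot 5} + 7 \left(- \frac{1}{36}\right)\right) 39 = \left(\frac{1}{9} \cdot \frac{1}{5} - \frac{7}{36}\right) 39 = \left(\frac{1}{45} - \frac{7}{36}\right) 39 = \left(- \frac{31}{180}\right) 39 = - \frac{403}{60}$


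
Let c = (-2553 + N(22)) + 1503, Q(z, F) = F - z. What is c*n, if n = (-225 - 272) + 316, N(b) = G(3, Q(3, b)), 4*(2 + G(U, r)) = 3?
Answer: 761105/4 ≈ 1.9028e+5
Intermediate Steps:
G(U, r) = -5/4 (G(U, r) = -2 + (1/4)*3 = -2 + 3/4 = -5/4)
N(b) = -5/4
n = -181 (n = -497 + 316 = -181)
c = -4205/4 (c = (-2553 - 5/4) + 1503 = -10217/4 + 1503 = -4205/4 ≈ -1051.3)
c*n = -4205/4*(-181) = 761105/4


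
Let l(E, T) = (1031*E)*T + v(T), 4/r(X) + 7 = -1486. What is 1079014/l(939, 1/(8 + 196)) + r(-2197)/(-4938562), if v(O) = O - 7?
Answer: 405749108066849806/1781902588496753 ≈ 227.71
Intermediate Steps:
v(O) = -7 + O
r(X) = -4/1493 (r(X) = 4/(-7 - 1486) = 4/(-1493) = 4*(-1/1493) = -4/1493)
l(E, T) = -7 + T + 1031*E*T (l(E, T) = (1031*E)*T + (-7 + T) = 1031*E*T + (-7 + T) = -7 + T + 1031*E*T)
1079014/l(939, 1/(8 + 196)) + r(-2197)/(-4938562) = 1079014/(-7 + 1/(8 + 196) + 1031*939/(8 + 196)) - 4/1493/(-4938562) = 1079014/(-7 + 1/204 + 1031*939/204) - 4/1493*(-1/4938562) = 1079014/(-7 + 1/204 + 1031*939*(1/204)) + 2/3686636533 = 1079014/(-7 + 1/204 + 322703/68) + 2/3686636533 = 1079014/(483341/102) + 2/3686636533 = 1079014*(102/483341) + 2/3686636533 = 110059428/483341 + 2/3686636533 = 405749108066849806/1781902588496753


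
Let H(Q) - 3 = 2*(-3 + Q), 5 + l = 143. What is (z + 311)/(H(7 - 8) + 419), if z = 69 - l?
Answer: 121/207 ≈ 0.58454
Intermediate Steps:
l = 138 (l = -5 + 143 = 138)
H(Q) = -3 + 2*Q (H(Q) = 3 + 2*(-3 + Q) = 3 + (-6 + 2*Q) = -3 + 2*Q)
z = -69 (z = 69 - 1*138 = 69 - 138 = -69)
(z + 311)/(H(7 - 8) + 419) = (-69 + 311)/((-3 + 2*(7 - 8)) + 419) = 242/((-3 + 2*(-1)) + 419) = 242/((-3 - 2) + 419) = 242/(-5 + 419) = 242/414 = 242*(1/414) = 121/207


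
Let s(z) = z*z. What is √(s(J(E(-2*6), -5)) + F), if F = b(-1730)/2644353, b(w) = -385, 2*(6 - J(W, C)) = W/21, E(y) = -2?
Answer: 2*√348096424092594/6170157 ≈ 6.0476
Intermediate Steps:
J(W, C) = 6 - W/42 (J(W, C) = 6 - W/(2*21) = 6 - W/42)
s(z) = z²
F = -385/2644353 ≈ -0.00014559
√(s(J(E(-2*6), -5)) + F) = √((6 - 1/42*(-2))² - 385/2644353) = √((6 + 1/21)² - 385/2644353) = √((127/21)² - 385/2644353) = √(16129/441 - 385/2644353) = √(4738955528/129573297) = 2*√348096424092594/6170157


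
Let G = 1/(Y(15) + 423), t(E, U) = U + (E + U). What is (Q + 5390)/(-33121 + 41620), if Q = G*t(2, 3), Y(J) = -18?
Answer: 2182958/3442095 ≈ 0.63419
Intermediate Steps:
t(E, U) = E + 2*U
G = 1/405 (G = 1/(-18 + 423) = 1/405 ≈ 0.0024691)
Q = 8/405 (Q = (2 + 2*3)/405 = (2 + 6)/405 = (1/405)*8 = 8/405 ≈ 0.019753)
(Q + 5390)/(-33121 + 41620) = (8/405 + 5390)/(-33121 + 41620) = (2182958/405)/8499 = (2182958/405)*(1/8499) = 2182958/3442095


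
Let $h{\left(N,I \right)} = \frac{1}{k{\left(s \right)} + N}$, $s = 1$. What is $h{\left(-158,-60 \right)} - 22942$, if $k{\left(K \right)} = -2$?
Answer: $- \frac{3670721}{160} \approx -22942.0$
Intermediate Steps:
$h{\left(N,I \right)} = \frac{1}{-2 + N}$
$h{\left(-158,-60 \right)} - 22942 = \frac{1}{-2 - 158} - 22942 = \frac{1}{-160} - 22942 = - \frac{1}{160} - 22942 = - \frac{3670721}{160}$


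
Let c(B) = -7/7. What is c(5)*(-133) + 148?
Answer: 281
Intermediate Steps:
c(B) = -1 (c(B) = -7*1/7 = -1)
c(5)*(-133) + 148 = -1*(-133) + 148 = 133 + 148 = 281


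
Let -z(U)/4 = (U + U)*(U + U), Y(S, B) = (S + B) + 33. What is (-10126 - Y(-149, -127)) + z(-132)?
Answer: -288667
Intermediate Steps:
Y(S, B) = 33 + B + S (Y(S, B) = (B + S) + 33 = 33 + B + S)
z(U) = -16*U² (z(U) = -4*(U + U)*(U + U) = -4*2*U*2*U = -16*U²)
(-10126 - Y(-149, -127)) + z(-132) = (-10126 - (33 - 127 - 149)) - 16*(-132)² = (-10126 - 1*(-243)) - 16*17424 = (-10126 + 243) - 278784 = -9883 - 278784 = -288667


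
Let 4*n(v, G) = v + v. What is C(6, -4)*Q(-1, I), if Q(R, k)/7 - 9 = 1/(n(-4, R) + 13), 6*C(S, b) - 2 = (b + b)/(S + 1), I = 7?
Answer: 100/11 ≈ 9.0909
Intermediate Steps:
n(v, G) = v/2 (n(v, G) = (v + v)/4 = (2*v)/4 = v/2)
C(S, b) = 1/3 + b/(3*(1 + S)) (C(S, b) = 1/3 + ((b + b)/(S + 1))/6 = 1/3 + ((2*b)/(1 + S))/6 = 1/3 + (2*b/(1 + S))/6 = 1/3 + b/(3*(1 + S)))
Q(R, k) = 700/11 (Q(R, k) = 63 + 7/((1/2)*(-4) + 13) = 63 + 7/(-2 + 13) = 63 + 7/11 = 700/11)
C(6, -4)*Q(-1, I) = ((1 + 6 - 4)/(3*(1 + 6)))*(700/11) = ((1/3)*3/7)*(700/11) = ((1/3)*(1/7)*3)*(700/11) = (1/7)*(700/11) = 100/11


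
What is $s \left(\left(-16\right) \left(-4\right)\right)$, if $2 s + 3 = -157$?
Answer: $-5120$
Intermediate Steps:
$s = -80$ ($s = - \frac{3}{2} + \frac{1}{2} \left(-157\right) = - \frac{3}{2} - \frac{157}{2} = -80$)
$s \left(\left(-16\right) \left(-4\right)\right) = - 80 \left(\left(-16\right) \left(-4\right)\right) = \left(-80\right) 64 = -5120$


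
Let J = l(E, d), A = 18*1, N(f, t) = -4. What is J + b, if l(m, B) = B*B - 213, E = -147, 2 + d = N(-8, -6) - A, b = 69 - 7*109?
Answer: -331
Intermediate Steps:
A = 18
b = -694 (b = 69 - 763 = -694)
d = -24 (d = -2 + (-4 - 1*18) = -2 + (-4 - 18) = -2 - 22 = -24)
l(m, B) = -213 + B² (l(m, B) = B² - 213 = -213 + B²)
J = 363 (J = -213 + (-24)² = -213 + 576 = 363)
J + b = 363 - 694 = -331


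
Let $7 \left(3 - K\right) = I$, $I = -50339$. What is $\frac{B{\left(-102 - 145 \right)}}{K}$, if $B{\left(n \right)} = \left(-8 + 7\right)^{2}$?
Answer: $\frac{7}{50360} \approx 0.000139$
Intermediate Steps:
$K = \frac{50360}{7}$ ($K = 3 - - \frac{50339}{7} = 3 + \frac{50339}{7} = \frac{50360}{7} \approx 7194.3$)
$B{\left(n \right)} = 1$ ($B{\left(n \right)} = \left(-1\right)^{2} = 1$)
$\frac{B{\left(-102 - 145 \right)}}{K} = 1 \frac{1}{\frac{50360}{7}} = 1 \cdot \frac{7}{50360} = \frac{7}{50360}$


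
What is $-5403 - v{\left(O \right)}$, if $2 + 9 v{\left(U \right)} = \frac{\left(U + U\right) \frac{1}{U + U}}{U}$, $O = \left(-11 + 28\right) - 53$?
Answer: $- \frac{1750499}{324} \approx -5402.8$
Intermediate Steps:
$O = -36$ ($O = 17 - 53 = -36$)
$v{\left(U \right)} = - \frac{2}{9} + \frac{1}{9 U}$ ($v{\left(U \right)} = - \frac{2}{9} + \frac{\frac{U + U}{U + U} \frac{1}{U}}{9} = - \frac{2}{9} + \frac{\frac{2 U}{2 U} \frac{1}{U}}{9} = - \frac{2}{9} + \frac{2 U \frac{1}{2 U} \frac{1}{U}}{9} = - \frac{2}{9} + \frac{1 \frac{1}{U}}{9} = - \frac{2}{9} + \frac{1}{9 U}$)
$-5403 - v{\left(O \right)} = -5403 - \frac{1 - -72}{9 \left(-36\right)} = -5403 - \frac{1}{9} \left(- \frac{1}{36}\right) \left(1 + 72\right) = -5403 - \frac{1}{9} \left(- \frac{1}{36}\right) 73 = -5403 - - \frac{73}{324} = -5403 + \frac{73}{324} = - \frac{1750499}{324}$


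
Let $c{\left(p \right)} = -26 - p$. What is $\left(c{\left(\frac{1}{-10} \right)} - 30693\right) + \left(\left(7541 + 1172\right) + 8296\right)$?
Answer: $- \frac{137099}{10} \approx -13710.0$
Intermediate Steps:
$\left(c{\left(\frac{1}{-10} \right)} - 30693\right) + \left(\left(7541 + 1172\right) + 8296\right) = \left(\left(-26 - \frac{1}{-10}\right) - 30693\right) + \left(\left(7541 + 1172\right) + 8296\right) = \left(\left(-26 - - \frac{1}{10}\right) - 30693\right) + \left(8713 + 8296\right) = \left(\left(-26 + \frac{1}{10}\right) - 30693\right) + 17009 = \left(- \frac{259}{10} - 30693\right) + 17009 = - \frac{307189}{10} + 17009 = - \frac{137099}{10}$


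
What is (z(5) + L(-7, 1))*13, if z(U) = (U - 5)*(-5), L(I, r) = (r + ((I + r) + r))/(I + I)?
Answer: 26/7 ≈ 3.7143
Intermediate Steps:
L(I, r) = (I + 3*r)/(2*I) (L(I, r) = (r + (I + 2*r))/((2*I)) = (I + 3*r)*(1/(2*I)) = (I + 3*r)/(2*I))
z(U) = 25 - 5*U (z(U) = (-5 + U)*(-5) = 25 - 5*U)
(z(5) + L(-7, 1))*13 = ((25 - 5*5) + (1/2)*(-7 + 3*1)/(-7))*13 = ((25 - 25) + (1/2)*(-1/7)*(-7 + 3))*13 = (0 + (1/2)*(-1/7)*(-4))*13 = (0 + 2/7)*13 = (2/7)*13 = 26/7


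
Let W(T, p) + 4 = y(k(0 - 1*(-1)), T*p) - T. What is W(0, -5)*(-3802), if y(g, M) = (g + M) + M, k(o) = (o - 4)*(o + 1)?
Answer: 38020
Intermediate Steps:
k(o) = (1 + o)*(-4 + o) (k(o) = (-4 + o)*(1 + o) = (1 + o)*(-4 + o))
y(g, M) = g + 2*M (y(g, M) = (M + g) + M = g + 2*M)
W(T, p) = -10 - T + 2*T*p (W(T, p) = -4 + (((-4 + (0 - 1*(-1))² - 3*(0 - 1*(-1))) + 2*(T*p)) - T) = -4 + (((-4 + (0 + 1)² - 3*(0 + 1)) + 2*T*p) - T) = -4 + (((-4 + 1² - 3*1) + 2*T*p) - T) = -4 + (((-4 + 1 - 3) + 2*T*p) - T) = -4 + ((-6 + 2*T*p) - T) = -4 + (-6 - T + 2*T*p) = -10 - T + 2*T*p)
W(0, -5)*(-3802) = (-10 - 1*0 + 2*0*(-5))*(-3802) = (-10 + 0 + 0)*(-3802) = -10*(-3802) = 38020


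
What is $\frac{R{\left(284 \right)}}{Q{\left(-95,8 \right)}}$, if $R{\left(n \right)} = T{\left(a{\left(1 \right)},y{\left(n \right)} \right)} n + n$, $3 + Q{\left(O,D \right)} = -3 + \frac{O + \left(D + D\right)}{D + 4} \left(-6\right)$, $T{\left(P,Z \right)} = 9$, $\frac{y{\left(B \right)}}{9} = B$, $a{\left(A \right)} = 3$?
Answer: $\frac{5680}{67} \approx 84.776$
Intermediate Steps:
$y{\left(B \right)} = 9 B$
$Q{\left(O,D \right)} = -6 - \frac{6 \left(O + 2 D\right)}{4 + D}$ ($Q{\left(O,D \right)} = -3 + \left(-3 + \frac{O + \left(D + D\right)}{D + 4} \left(-6\right)\right) = -3 + \left(-3 + \frac{O + 2 D}{4 + D} \left(-6\right)\right) = -3 - \left(3 + \frac{6 \left(O + 2 D\right)}{4 + D}\right) = -6 - \frac{6 \left(O + 2 D\right)}{4 + D}$)
$R{\left(n \right)} = 10 n$ ($R{\left(n \right)} = 9 n + n = 10 n$)
$\frac{R{\left(284 \right)}}{Q{\left(-95,8 \right)}} = \frac{10 \cdot 284}{6 \frac{1}{4 + 8} \left(-4 - -95 - 24\right)} = \frac{2840}{6 \cdot \frac{1}{12} \left(-4 + 95 - 24\right)} = \frac{2840}{6 \cdot \frac{1}{12} \cdot 67} = \frac{2840}{\frac{67}{2}} = 2840 \cdot \frac{2}{67} = \frac{5680}{67}$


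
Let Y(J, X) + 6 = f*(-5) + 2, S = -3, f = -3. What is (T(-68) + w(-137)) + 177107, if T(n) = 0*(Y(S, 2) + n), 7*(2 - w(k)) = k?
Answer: 1239900/7 ≈ 1.7713e+5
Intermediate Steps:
w(k) = 2 - k/7
Y(J, X) = 11 (Y(J, X) = -6 + (-3*(-5) + 2) = -6 + (15 + 2) = -6 + 17 = 11)
T(n) = 0 (T(n) = 0*(11 + n) = 0)
(T(-68) + w(-137)) + 177107 = (0 + (2 - ⅐*(-137))) + 177107 = (0 + (2 + 137/7)) + 177107 = (0 + 151/7) + 177107 = 151/7 + 177107 = 1239900/7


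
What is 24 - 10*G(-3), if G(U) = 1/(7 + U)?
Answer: 43/2 ≈ 21.500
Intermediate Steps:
24 - 10*G(-3) = 24 - 10/(7 - 3) = 24 - 10/4 = 24 - 10*¼ = 24 - 5/2 = 43/2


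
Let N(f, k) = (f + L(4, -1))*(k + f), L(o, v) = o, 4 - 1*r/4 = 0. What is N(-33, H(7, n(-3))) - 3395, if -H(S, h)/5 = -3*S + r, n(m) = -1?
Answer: -3163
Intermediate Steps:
r = 16 (r = 16 - 4*0 = 16 + 0 = 16)
H(S, h) = -80 + 15*S (H(S, h) = -5*(-3*S + 16) = -5*(16 - 3*S) = -80 + 15*S)
N(f, k) = (4 + f)*(f + k) (N(f, k) = (f + 4)*(k + f) = (4 + f)*(f + k))
N(-33, H(7, n(-3))) - 3395 = ((-33)² + 4*(-33) + 4*(-80 + 15*7) - 33*(-80 + 15*7)) - 3395 = (1089 - 132 + 4*(-80 + 105) - 33*(-80 + 105)) - 3395 = (1089 - 132 + 4*25 - 33*25) - 3395 = (1089 - 132 + 100 - 825) - 3395 = 232 - 3395 = -3163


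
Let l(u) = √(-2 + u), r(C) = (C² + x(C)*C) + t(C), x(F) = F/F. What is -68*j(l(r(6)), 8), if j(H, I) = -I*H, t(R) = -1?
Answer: 544*√39 ≈ 3397.3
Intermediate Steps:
x(F) = 1
r(C) = -1 + C + C² (r(C) = (C² + 1*C) - 1 = (C² + C) - 1 = (C + C²) - 1 = -1 + C + C²)
j(H, I) = -H*I
-68*j(l(r(6)), 8) = -(-68)*√(-2 + (-1 + 6 + 6²))*8 = -(-68)*√(-2 + (-1 + 6 + 36))*8 = -(-68)*√(-2 + 41)*8 = -(-68)*√39*8 = -(-544)*√39 = 544*√39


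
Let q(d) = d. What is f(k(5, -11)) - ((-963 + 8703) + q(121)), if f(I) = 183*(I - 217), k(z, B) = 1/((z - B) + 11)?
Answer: -428087/9 ≈ -47565.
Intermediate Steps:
k(z, B) = 1/(11 + z - B)
f(I) = -39711 + 183*I (f(I) = 183*(-217 + I) = -39711 + 183*I)
f(k(5, -11)) - ((-963 + 8703) + q(121)) = (-39711 + 183/(11 + 5 - 1*(-11))) - ((-963 + 8703) + 121) = (-39711 + 183/(11 + 5 + 11)) - (7740 + 121) = (-39711 + 183/27) - 1*7861 = (-39711 + 183*(1/27)) - 7861 = (-39711 + 61/9) - 7861 = -357338/9 - 7861 = -428087/9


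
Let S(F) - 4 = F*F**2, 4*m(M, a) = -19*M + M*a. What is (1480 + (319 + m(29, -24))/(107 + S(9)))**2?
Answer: 24729028263241/11289600 ≈ 2.1904e+6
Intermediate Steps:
m(M, a) = -19*M/4 + M*a/4 (m(M, a) = (-19*M + M*a)/4 = -19*M/4 + M*a/4)
S(F) = 4 + F**3 (S(F) = 4 + F*F**2 = 4 + F**3)
(1480 + (319 + m(29, -24))/(107 + S(9)))**2 = (1480 + (319 + (1/4)*29*(-19 - 24))/(107 + (4 + 9**3)))**2 = (1480 + (319 + (1/4)*29*(-43))/(107 + (4 + 729)))**2 = (1480 + (319 - 1247/4)/(107 + 733))**2 = (1480 + (29/4)/840)**2 = (1480 + (29/4)*(1/840))**2 = (1480 + 29/3360)**2 = (4972829/3360)**2 = 24729028263241/11289600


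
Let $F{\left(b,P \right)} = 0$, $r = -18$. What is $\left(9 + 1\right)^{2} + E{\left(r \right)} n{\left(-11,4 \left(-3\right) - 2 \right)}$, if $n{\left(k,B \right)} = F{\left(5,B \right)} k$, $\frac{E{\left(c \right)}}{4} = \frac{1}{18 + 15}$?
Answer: $100$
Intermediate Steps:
$E{\left(c \right)} = \frac{4}{33}$ ($E{\left(c \right)} = \frac{4}{18 + 15} = \frac{4}{33}$)
$n{\left(k,B \right)} = 0$ ($n{\left(k,B \right)} = 0 k = 0$)
$\left(9 + 1\right)^{2} + E{\left(r \right)} n{\left(-11,4 \left(-3\right) - 2 \right)} = \left(9 + 1\right)^{2} + \frac{4}{33} \cdot 0 = 10^{2} + 0 = 100 + 0 = 100$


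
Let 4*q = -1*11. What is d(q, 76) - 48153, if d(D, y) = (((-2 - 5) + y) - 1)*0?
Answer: -48153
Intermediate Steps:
q = -11/4 (q = (-1*11)/4 = (¼)*(-11) = -11/4 ≈ -2.7500)
d(D, y) = 0 (d(D, y) = ((-7 + y) - 1)*0 = (-8 + y)*0 = 0)
d(q, 76) - 48153 = 0 - 48153 = -48153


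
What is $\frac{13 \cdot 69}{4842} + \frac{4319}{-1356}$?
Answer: $- \frac{1094237}{364764} \approx -2.9998$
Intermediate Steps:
$\frac{13 \cdot 69}{4842} + \frac{4319}{-1356} = 897 \cdot \frac{1}{4842} + 4319 \left(- \frac{1}{1356}\right) = \frac{299}{1614} - \frac{4319}{1356} = - \frac{1094237}{364764}$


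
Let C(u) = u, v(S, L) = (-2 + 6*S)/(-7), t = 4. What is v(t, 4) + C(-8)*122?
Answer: -6854/7 ≈ -979.14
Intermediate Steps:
v(S, L) = 2/7 - 6*S/7 (v(S, L) = (-2 + 6*S)*(-⅐) = 2/7 - 6*S/7)
v(t, 4) + C(-8)*122 = (2/7 - 6/7*4) - 8*122 = (2/7 - 24/7) - 976 = -22/7 - 976 = -6854/7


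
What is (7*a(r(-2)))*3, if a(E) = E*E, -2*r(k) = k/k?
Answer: 21/4 ≈ 5.2500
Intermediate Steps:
r(k) = -½ (r(k) = -k/(2*k) = -½*1 = -½)
a(E) = E²
(7*a(r(-2)))*3 = (7*(-½)²)*3 = (7*(¼))*3 = (7/4)*3 = 21/4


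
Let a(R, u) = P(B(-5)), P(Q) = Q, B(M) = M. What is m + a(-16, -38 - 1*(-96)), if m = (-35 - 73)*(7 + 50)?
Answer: -6161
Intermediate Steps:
a(R, u) = -5
m = -6156 (m = -108*57 = -6156)
m + a(-16, -38 - 1*(-96)) = -6156 - 5 = -6161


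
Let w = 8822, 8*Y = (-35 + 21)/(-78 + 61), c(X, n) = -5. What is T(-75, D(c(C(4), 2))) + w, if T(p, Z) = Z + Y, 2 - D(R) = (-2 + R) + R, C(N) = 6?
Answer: 600855/68 ≈ 8836.1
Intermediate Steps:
Y = 7/68 (Y = ((-35 + 21)/(-78 + 61))/8 = (-14/(-17))/8 = (-14*(-1/17))/8 = (⅛)*(14/17) = 7/68 ≈ 0.10294)
D(R) = 4 - 2*R (D(R) = 2 - ((-2 + R) + R) = 2 - (-2 + 2*R) = 2 + (2 - 2*R) = 4 - 2*R)
T(p, Z) = 7/68 + Z (T(p, Z) = Z + 7/68 = 7/68 + Z)
T(-75, D(c(C(4), 2))) + w = (7/68 + (4 - 2*(-5))) + 8822 = (7/68 + (4 + 10)) + 8822 = (7/68 + 14) + 8822 = 959/68 + 8822 = 600855/68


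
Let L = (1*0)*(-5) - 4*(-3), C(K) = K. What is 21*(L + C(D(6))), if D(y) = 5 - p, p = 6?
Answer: 231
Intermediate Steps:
D(y) = -1 (D(y) = 5 - 1*6 = 5 - 6 = -1)
L = 12 (L = 0*(-5) + 12 = 0 + 12 = 12)
21*(L + C(D(6))) = 21*(12 - 1) = 21*11 = 231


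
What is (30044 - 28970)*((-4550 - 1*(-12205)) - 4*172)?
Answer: 7482558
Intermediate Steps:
(30044 - 28970)*((-4550 - 1*(-12205)) - 4*172) = 1074*((-4550 + 12205) - 688) = 1074*(7655 - 688) = 1074*6967 = 7482558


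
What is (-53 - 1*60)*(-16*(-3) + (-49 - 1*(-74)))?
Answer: -8249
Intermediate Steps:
(-53 - 1*60)*(-16*(-3) + (-49 - 1*(-74))) = (-53 - 60)*(48 + (-49 + 74)) = -113*(48 + 25) = -113*73 = -8249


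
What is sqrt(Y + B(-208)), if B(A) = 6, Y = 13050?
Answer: 16*sqrt(51) ≈ 114.26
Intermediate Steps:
sqrt(Y + B(-208)) = sqrt(13050 + 6) = sqrt(13056) = 16*sqrt(51)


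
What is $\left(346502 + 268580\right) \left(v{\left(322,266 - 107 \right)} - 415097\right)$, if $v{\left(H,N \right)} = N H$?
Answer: $-223827724718$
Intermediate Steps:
$v{\left(H,N \right)} = H N$
$\left(346502 + 268580\right) \left(v{\left(322,266 - 107 \right)} - 415097\right) = \left(346502 + 268580\right) \left(322 \left(266 - 107\right) - 415097\right) = 615082 \left(322 \cdot 159 - 415097\right) = 615082 \left(51198 - 415097\right) = 615082 \left(-363899\right) = -223827724718$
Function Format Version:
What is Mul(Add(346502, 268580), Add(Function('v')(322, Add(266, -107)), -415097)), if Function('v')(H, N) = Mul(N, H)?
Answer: -223827724718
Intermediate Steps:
Function('v')(H, N) = Mul(H, N)
Mul(Add(346502, 268580), Add(Function('v')(322, Add(266, -107)), -415097)) = Mul(Add(346502, 268580), Add(Mul(322, Add(266, -107)), -415097)) = Mul(615082, Add(Mul(322, 159), -415097)) = Mul(615082, Add(51198, -415097)) = Mul(615082, -363899) = -223827724718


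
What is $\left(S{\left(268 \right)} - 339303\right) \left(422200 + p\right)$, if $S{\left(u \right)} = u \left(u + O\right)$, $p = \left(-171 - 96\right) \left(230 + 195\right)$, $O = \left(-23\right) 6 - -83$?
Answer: $-87128060775$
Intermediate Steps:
$O = -55$ ($O = -138 + 83 = -55$)
$p = -113475$ ($p = \left(-171 - 96\right) 425 = \left(-267\right) 425 = -113475$)
$S{\left(u \right)} = u \left(-55 + u\right)$ ($S{\left(u \right)} = u \left(u - 55\right) = u \left(-55 + u\right)$)
$\left(S{\left(268 \right)} - 339303\right) \left(422200 + p\right) = \left(268 \left(-55 + 268\right) - 339303\right) \left(422200 - 113475\right) = \left(268 \cdot 213 - 339303\right) 308725 = \left(57084 - 339303\right) 308725 = \left(-282219\right) 308725 = -87128060775$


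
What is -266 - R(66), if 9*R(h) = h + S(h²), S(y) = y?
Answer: -2272/3 ≈ -757.33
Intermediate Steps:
R(h) = h/9 + h²/9 (R(h) = (h + h²)/9 = h/9 + h²/9)
-266 - R(66) = -266 - 66*(1 + 66)/9 = -266 - 66*67/9 = -266 - 1*1474/3 = -266 - 1474/3 = -2272/3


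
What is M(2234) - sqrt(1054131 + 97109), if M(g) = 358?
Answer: 358 - 2*sqrt(287810) ≈ -714.96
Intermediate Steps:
M(2234) - sqrt(1054131 + 97109) = 358 - sqrt(1054131 + 97109) = 358 - sqrt(1151240) = 358 - 2*sqrt(287810)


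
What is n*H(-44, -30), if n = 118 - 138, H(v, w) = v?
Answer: 880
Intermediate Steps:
n = -20
n*H(-44, -30) = -20*(-44) = 880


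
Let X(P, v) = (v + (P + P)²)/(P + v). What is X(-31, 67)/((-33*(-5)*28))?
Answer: 3911/166320 ≈ 0.023515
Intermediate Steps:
X(P, v) = (v + 4*P²)/(P + v) (X(P, v) = (v + (2*P)²)/(P + v) = (v + 4*P²)/(P + v))
X(-31, 67)/((-33*(-5)*28)) = ((67 + 4*(-31)²)/(-31 + 67))/((-33*(-5)*28)) = ((67 + 4*961)/36)/((165*28)) = ((67 + 3844)/36)/4620 = ((1/36)*3911)*(1/4620) = (3911/36)*(1/4620) = 3911/166320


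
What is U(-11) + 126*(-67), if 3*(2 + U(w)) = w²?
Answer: -25211/3 ≈ -8403.7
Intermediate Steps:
U(w) = -2 + w²/3
U(-11) + 126*(-67) = (-2 + (⅓)*(-11)²) + 126*(-67) = (-2 + (⅓)*121) - 8442 = (-2 + 121/3) - 8442 = 115/3 - 8442 = -25211/3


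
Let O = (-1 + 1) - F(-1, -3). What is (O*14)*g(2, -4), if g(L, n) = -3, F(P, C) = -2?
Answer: -84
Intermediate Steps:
O = 2 (O = (-1 + 1) - 1*(-2) = 0 + 2 = 2)
(O*14)*g(2, -4) = (2*14)*(-3) = 28*(-3) = -84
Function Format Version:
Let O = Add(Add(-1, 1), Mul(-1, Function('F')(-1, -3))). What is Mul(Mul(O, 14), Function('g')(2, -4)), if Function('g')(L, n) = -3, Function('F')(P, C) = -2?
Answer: -84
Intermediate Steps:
O = 2 (O = Add(Add(-1, 1), Mul(-1, -2)) = Add(0, 2) = 2)
Mul(Mul(O, 14), Function('g')(2, -4)) = Mul(Mul(2, 14), -3) = Mul(28, -3) = -84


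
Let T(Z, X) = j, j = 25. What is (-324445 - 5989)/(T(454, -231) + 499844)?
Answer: -330434/499869 ≈ -0.66104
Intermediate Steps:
T(Z, X) = 25
(-324445 - 5989)/(T(454, -231) + 499844) = (-324445 - 5989)/(25 + 499844) = -330434/499869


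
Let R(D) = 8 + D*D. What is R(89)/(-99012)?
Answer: -2643/33004 ≈ -0.080081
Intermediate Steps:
R(D) = 8 + D²
R(89)/(-99012) = (8 + 89²)/(-99012) = (8 + 7921)*(-1/99012) = 7929*(-1/99012) = -2643/33004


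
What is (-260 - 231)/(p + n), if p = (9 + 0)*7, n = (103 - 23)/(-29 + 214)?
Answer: -18167/2347 ≈ -7.7405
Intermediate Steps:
n = 16/37 (n = 80/185 = 80*(1/185) = 16/37 ≈ 0.43243)
p = 63 (p = 9*7 = 63)
(-260 - 231)/(p + n) = (-260 - 231)/(63 + 16/37) = -491/2347/37 = -491*37/2347 = -18167/2347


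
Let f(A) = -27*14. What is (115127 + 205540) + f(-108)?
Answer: 320289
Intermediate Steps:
f(A) = -378
(115127 + 205540) + f(-108) = (115127 + 205540) - 378 = 320667 - 378 = 320289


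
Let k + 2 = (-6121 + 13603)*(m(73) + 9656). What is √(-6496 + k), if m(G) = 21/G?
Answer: 16*√1503815622/73 ≈ 8499.5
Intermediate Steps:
k = 5274128992/73 (k = -2 + (-6121 + 13603)*(21/73 + 9656) = -2 + 7482*(21*(1/73) + 9656) = -2 + 7482*(21/73 + 9656) = -2 + 7482*(704909/73) = -2 + 5274129138/73 = 5274128992/73 ≈ 7.2248e+7)
√(-6496 + k) = √(-6496 + 5274128992/73) = √(5273654784/73) = 16*√1503815622/73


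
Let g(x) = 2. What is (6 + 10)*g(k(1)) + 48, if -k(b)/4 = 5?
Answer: 80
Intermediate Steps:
k(b) = -20 (k(b) = -4*5 = -20)
(6 + 10)*g(k(1)) + 48 = (6 + 10)*2 + 48 = 16*2 + 48 = 32 + 48 = 80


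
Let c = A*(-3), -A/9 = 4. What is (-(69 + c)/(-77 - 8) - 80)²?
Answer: 43864129/7225 ≈ 6071.2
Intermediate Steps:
A = -36 (A = -9*4 = -36)
c = 108 (c = -36*(-3) = 108)
(-(69 + c)/(-77 - 8) - 80)² = (-(69 + 108)/(-77 - 8) - 80)² = (-177/(-85) - 80)² = (-177*(-1)/85 - 80)² = (-1*(-177/85) - 80)² = (177/85 - 80)² = (-6623/85)² = 43864129/7225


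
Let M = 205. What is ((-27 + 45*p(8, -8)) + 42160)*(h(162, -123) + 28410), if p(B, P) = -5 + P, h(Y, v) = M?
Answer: 1188896020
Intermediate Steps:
h(Y, v) = 205
((-27 + 45*p(8, -8)) + 42160)*(h(162, -123) + 28410) = ((-27 + 45*(-5 - 8)) + 42160)*(205 + 28410) = ((-27 + 45*(-13)) + 42160)*28615 = ((-27 - 585) + 42160)*28615 = (-612 + 42160)*28615 = 41548*28615 = 1188896020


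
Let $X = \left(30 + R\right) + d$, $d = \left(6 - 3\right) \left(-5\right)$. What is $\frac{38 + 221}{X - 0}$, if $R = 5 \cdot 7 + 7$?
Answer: $\frac{259}{57} \approx 4.5439$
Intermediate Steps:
$R = 42$ ($R = 35 + 7 = 42$)
$d = -15$ ($d = 3 \left(-5\right) = -15$)
$X = 57$ ($X = \left(30 + 42\right) - 15 = 72 - 15 = 57$)
$\frac{38 + 221}{X - 0} = \frac{38 + 221}{57 - 0} = \frac{259}{57 + 0} = \frac{259}{57}$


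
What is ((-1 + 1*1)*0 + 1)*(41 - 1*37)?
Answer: 4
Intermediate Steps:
((-1 + 1*1)*0 + 1)*(41 - 1*37) = ((-1 + 1)*0 + 1)*(41 - 37) = (0*0 + 1)*4 = (0 + 1)*4 = 1*4 = 4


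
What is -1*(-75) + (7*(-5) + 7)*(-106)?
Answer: 3043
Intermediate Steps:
-1*(-75) + (7*(-5) + 7)*(-106) = 75 + (-35 + 7)*(-106) = 75 - 28*(-106) = 75 + 2968 = 3043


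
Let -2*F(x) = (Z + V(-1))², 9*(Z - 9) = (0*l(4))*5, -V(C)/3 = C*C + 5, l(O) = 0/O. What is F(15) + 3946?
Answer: 7811/2 ≈ 3905.5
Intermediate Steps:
l(O) = 0
V(C) = -15 - 3*C² (V(C) = -3*(C*C + 5) = -3*(C² + 5) = -3*(5 + C²) = -15 - 3*C²)
Z = 9 (Z = 9 + ((0*0)*5)/9 = 9 + (0*5)/9 = 9 + (⅑)*0 = 9 + 0 = 9)
F(x) = -81/2 (F(x) = -(9 + (-15 - 3*(-1)²))²/2 = -(9 + (-15 - 3*1))²/2 = -(9 + (-15 - 3))²/2 = -(9 - 18)²/2 = -½*(-9)² = -½*81 = -81/2)
F(15) + 3946 = -81/2 + 3946 = 7811/2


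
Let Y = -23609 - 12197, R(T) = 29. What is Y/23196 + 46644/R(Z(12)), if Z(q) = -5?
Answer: 540457925/336342 ≈ 1606.9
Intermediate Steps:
Y = -35806
Y/23196 + 46644/R(Z(12)) = -35806/23196 + 46644/29 = -35806*1/23196 + 46644*(1/29) = -17903/11598 + 46644/29 = 540457925/336342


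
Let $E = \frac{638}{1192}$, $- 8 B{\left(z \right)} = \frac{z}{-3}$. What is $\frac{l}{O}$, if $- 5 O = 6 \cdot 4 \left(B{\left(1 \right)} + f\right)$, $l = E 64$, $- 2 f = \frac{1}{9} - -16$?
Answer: $\frac{76560}{85973} \approx 0.89051$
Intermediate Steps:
$B{\left(z \right)} = \frac{z}{24}$ ($B{\left(z \right)} = - \frac{z \frac{1}{-3}}{8} = - \frac{z \left(- \frac{1}{3}\right)}{8} = - \frac{\left(- \frac{1}{3}\right) z}{8} = \frac{z}{24}$)
$E = \frac{319}{596}$ ($E = 638 \cdot \frac{1}{1192} = \frac{319}{596} \approx 0.53523$)
$f = - \frac{145}{18}$ ($f = - \frac{\frac{1}{9} - -16}{2} = - \frac{\frac{1}{9} + 16}{2} = \left(- \frac{1}{2}\right) \frac{145}{9} = - \frac{145}{18} \approx -8.0556$)
$l = \frac{5104}{149}$ ($l = \frac{319}{596} \cdot 64 = \frac{5104}{149} \approx 34.255$)
$O = \frac{577}{15}$ ($O = - \frac{6 \cdot 4 \left(\frac{1}{24} \cdot 1 - \frac{145}{18}\right)}{5} = - \frac{6 \cdot 4 \left(\frac{1}{24} - \frac{145}{18}\right)}{5} = - \frac{6 \cdot 4 \left(- \frac{577}{72}\right)}{5} = - \frac{6 \left(- \frac{577}{18}\right)}{5} = \left(- \frac{1}{5}\right) \left(- \frac{577}{3}\right) = \frac{577}{15} \approx 38.467$)
$\frac{l}{O} = \frac{5104}{149 \cdot \frac{577}{15}} = \frac{5104}{149} \cdot \frac{15}{577} = \frac{76560}{85973}$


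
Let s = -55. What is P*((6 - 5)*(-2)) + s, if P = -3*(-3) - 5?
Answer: -63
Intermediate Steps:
P = 4 (P = 9 - 5 = 4)
P*((6 - 5)*(-2)) + s = 4*((6 - 5)*(-2)) - 55 = 4*(1*(-2)) - 55 = 4*(-2) - 55 = -8 - 55 = -63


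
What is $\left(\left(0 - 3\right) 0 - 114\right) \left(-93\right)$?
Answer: $10602$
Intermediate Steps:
$\left(\left(0 - 3\right) 0 - 114\right) \left(-93\right) = \left(\left(-3\right) 0 - 114\right) \left(-93\right) = \left(0 - 114\right) \left(-93\right) = \left(-114\right) \left(-93\right) = 10602$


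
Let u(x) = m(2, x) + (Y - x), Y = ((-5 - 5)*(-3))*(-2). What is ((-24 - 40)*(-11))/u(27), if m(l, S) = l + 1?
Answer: -176/21 ≈ -8.3810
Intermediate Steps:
m(l, S) = 1 + l
Y = -60 (Y = -10*(-3)*(-2) = 30*(-2) = -60)
u(x) = -57 - x (u(x) = (1 + 2) + (-60 - x) = 3 + (-60 - x) = -57 - x)
((-24 - 40)*(-11))/u(27) = ((-24 - 40)*(-11))/(-57 - 1*27) = (-64*(-11))/(-57 - 27) = 704/(-84) = 704*(-1/84) = -176/21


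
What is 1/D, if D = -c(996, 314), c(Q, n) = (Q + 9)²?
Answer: -1/1010025 ≈ -9.9007e-7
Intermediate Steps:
c(Q, n) = (9 + Q)²
D = -1010025 (D = -(9 + 996)² = -1*1005² = -1*1010025 = -1010025)
1/D = 1/(-1010025) = -1/1010025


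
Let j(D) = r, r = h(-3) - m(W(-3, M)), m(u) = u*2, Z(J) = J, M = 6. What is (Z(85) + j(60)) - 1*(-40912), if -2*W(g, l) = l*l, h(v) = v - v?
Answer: 41033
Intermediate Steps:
h(v) = 0
W(g, l) = -l²/2 (W(g, l) = -l*l/2 = -l²/2)
m(u) = 2*u
r = 36 (r = 0 - 2*(-½*6²) = 0 - 2*(-½*36) = 0 - 2*(-18) = 0 - 1*(-36) = 0 + 36 = 36)
j(D) = 36
(Z(85) + j(60)) - 1*(-40912) = (85 + 36) - 1*(-40912) = 121 + 40912 = 41033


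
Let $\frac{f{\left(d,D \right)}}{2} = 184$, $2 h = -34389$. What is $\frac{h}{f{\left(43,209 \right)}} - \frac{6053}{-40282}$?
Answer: $- \frac{690401345}{14823776} \approx -46.574$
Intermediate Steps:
$h = - \frac{34389}{2}$ ($h = \frac{1}{2} \left(-34389\right) = - \frac{34389}{2} \approx -17195.0$)
$f{\left(d,D \right)} = 368$ ($f{\left(d,D \right)} = 2 \cdot 184 = 368$)
$\frac{h}{f{\left(43,209 \right)}} - \frac{6053}{-40282} = - \frac{34389}{2 \cdot 368} - \frac{6053}{-40282} = \left(- \frac{34389}{2}\right) \frac{1}{368} - - \frac{6053}{40282} = - \frac{34389}{736} + \frac{6053}{40282} = - \frac{690401345}{14823776}$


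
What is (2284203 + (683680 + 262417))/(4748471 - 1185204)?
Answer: 3230300/3563267 ≈ 0.90656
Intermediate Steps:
(2284203 + (683680 + 262417))/(4748471 - 1185204) = (2284203 + 946097)/3563267 = 3230300*(1/3563267) = 3230300/3563267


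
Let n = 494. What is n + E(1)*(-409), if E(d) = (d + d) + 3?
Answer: -1551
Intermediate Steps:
E(d) = 3 + 2*d (E(d) = 2*d + 3 = 3 + 2*d)
n + E(1)*(-409) = 494 + (3 + 2*1)*(-409) = 494 + (3 + 2)*(-409) = 494 + 5*(-409) = 494 - 2045 = -1551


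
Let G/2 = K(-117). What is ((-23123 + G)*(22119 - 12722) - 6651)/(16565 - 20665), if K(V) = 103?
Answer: 2153577/41 ≈ 52526.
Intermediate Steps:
G = 206 (G = 2*103 = 206)
((-23123 + G)*(22119 - 12722) - 6651)/(16565 - 20665) = ((-23123 + 206)*(22119 - 12722) - 6651)/(16565 - 20665) = (-22917*9397 - 6651)/(-4100) = (-215351049 - 6651)*(-1/4100) = -215357700*(-1/4100) = 2153577/41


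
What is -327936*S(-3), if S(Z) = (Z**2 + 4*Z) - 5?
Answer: 2623488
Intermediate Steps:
S(Z) = -5 + Z**2 + 4*Z
-327936*S(-3) = -327936*(-5 + (-3)**2 + 4*(-3)) = -327936*(-5 + 9 - 12) = -327936*(-8) = 2623488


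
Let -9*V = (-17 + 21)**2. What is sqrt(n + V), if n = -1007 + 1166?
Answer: sqrt(1415)/3 ≈ 12.539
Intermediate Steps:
n = 159
V = -16/9 (V = -(-17 + 21)**2/9 = -1/9*4**2 = -1/9*16 = -16/9 ≈ -1.7778)
sqrt(n + V) = sqrt(159 - 16/9) = sqrt(1415/9) = sqrt(1415)/3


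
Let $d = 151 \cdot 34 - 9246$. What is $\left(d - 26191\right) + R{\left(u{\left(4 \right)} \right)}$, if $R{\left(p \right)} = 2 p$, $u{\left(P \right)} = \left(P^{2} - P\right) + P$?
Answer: $-30271$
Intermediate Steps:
$u{\left(P \right)} = P^{2}$
$d = -4112$ ($d = 5134 - 9246 = -4112$)
$\left(d - 26191\right) + R{\left(u{\left(4 \right)} \right)} = \left(-4112 - 26191\right) + 2 \cdot 4^{2} = -30303 + 2 \cdot 16 = -30303 + 32 = -30271$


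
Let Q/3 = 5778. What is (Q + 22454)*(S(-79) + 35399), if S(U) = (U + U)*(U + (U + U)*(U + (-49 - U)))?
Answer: -46765024740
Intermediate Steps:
Q = 17334 (Q = 3*5778 = 17334)
S(U) = -194*U² (S(U) = (2*U)*(U + (2*U)*(-49)) = (2*U)*(U - 98*U) = (2*U)*(-97*U) = -194*U²)
(Q + 22454)*(S(-79) + 35399) = (17334 + 22454)*(-194*(-79)² + 35399) = 39788*(-194*6241 + 35399) = 39788*(-1210754 + 35399) = 39788*(-1175355) = -46765024740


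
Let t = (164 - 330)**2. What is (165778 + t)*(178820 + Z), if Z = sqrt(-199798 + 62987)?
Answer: 34571985880 + 193334*I*sqrt(136811) ≈ 3.4572e+10 + 7.151e+7*I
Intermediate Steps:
t = 27556 (t = (-166)**2 = 27556)
Z = I*sqrt(136811) (Z = sqrt(-136811) = I*sqrt(136811) ≈ 369.88*I)
(165778 + t)*(178820 + Z) = (165778 + 27556)*(178820 + I*sqrt(136811)) = 193334*(178820 + I*sqrt(136811)) = 34571985880 + 193334*I*sqrt(136811)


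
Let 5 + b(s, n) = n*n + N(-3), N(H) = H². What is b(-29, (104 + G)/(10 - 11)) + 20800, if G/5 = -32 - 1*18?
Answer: 42120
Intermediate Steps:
G = -250 (G = 5*(-32 - 1*18) = 5*(-32 - 18) = 5*(-50) = -250)
b(s, n) = 4 + n² (b(s, n) = -5 + (n*n + (-3)²) = -5 + (n² + 9) = -5 + (9 + n²) = 4 + n²)
b(-29, (104 + G)/(10 - 11)) + 20800 = (4 + ((104 - 250)/(10 - 11))²) + 20800 = (4 + (-146/(-1))²) + 20800 = (4 + (-146*(-1))²) + 20800 = (4 + 146²) + 20800 = (4 + 21316) + 20800 = 21320 + 20800 = 42120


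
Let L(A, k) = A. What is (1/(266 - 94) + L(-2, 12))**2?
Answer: 117649/29584 ≈ 3.9768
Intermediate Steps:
(1/(266 - 94) + L(-2, 12))**2 = (1/(266 - 94) - 2)**2 = (1/172 - 2)**2 = (-343/172)**2 = 117649/29584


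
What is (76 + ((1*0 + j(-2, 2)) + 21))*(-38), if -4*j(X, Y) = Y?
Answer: -3667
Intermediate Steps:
j(X, Y) = -Y/4
(76 + ((1*0 + j(-2, 2)) + 21))*(-38) = (76 + ((1*0 - 1/4*2) + 21))*(-38) = (76 + ((0 - 1/2) + 21))*(-38) = (76 + (-1/2 + 21))*(-38) = (76 + 41/2)*(-38) = (193/2)*(-38) = -3667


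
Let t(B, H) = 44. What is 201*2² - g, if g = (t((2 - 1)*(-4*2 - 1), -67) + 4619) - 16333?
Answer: 12474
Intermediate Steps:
g = -11670 (g = (44 + 4619) - 16333 = 4663 - 16333 = -11670)
201*2² - g = 201*2² - 1*(-11670) = 201*4 + 11670 = 804 + 11670 = 12474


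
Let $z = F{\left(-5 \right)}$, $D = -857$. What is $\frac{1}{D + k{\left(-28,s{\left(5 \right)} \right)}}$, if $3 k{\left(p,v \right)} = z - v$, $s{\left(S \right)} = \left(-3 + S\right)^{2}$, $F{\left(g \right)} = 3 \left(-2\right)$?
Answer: $- \frac{3}{2581} \approx -0.0011623$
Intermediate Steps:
$F{\left(g \right)} = -6$
$z = -6$
$k{\left(p,v \right)} = -2 - \frac{v}{3}$ ($k{\left(p,v \right)} = \frac{-6 - v}{3} = -2 - \frac{v}{3}$)
$\frac{1}{D + k{\left(-28,s{\left(5 \right)} \right)}} = \frac{1}{-857 - \left(2 + \frac{\left(-3 + 5\right)^{2}}{3}\right)} = \frac{1}{-857 - \left(2 + \frac{2^{2}}{3}\right)} = \frac{1}{-857 - \frac{10}{3}} = \frac{1}{- \frac{2581}{3}} = - \frac{3}{2581}$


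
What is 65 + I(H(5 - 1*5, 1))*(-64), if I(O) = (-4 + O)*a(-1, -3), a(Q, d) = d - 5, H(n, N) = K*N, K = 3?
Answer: -447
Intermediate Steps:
H(n, N) = 3*N
a(Q, d) = -5 + d
I(O) = 32 - 8*O (I(O) = (-4 + O)*(-5 - 3) = (-4 + O)*(-8) = 32 - 8*O)
65 + I(H(5 - 1*5, 1))*(-64) = 65 + (32 - 24)*(-64) = 65 + 8*(-64) = 65 - 512 = -447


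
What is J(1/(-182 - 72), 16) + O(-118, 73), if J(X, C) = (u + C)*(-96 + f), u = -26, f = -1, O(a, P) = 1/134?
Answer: 129981/134 ≈ 970.01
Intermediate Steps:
O(a, P) = 1/134
J(X, C) = 2522 - 97*C (J(X, C) = (-26 + C)*(-96 - 1) = (-26 + C)*(-97) = 2522 - 97*C)
J(1/(-182 - 72), 16) + O(-118, 73) = (2522 - 97*16) + 1/134 = (2522 - 1552) + 1/134 = 970 + 1/134 = 129981/134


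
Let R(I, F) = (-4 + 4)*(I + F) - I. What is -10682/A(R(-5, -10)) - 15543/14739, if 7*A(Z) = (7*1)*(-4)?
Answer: 26229971/9826 ≈ 2669.4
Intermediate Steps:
R(I, F) = -I (R(I, F) = 0*(F + I) - I = 0 - I = -I)
A(Z) = -4 (A(Z) = ((7*1)*(-4))/7 = (7*(-4))/7 = (⅐)*(-28) = -4)
-10682/A(R(-5, -10)) - 15543/14739 = -10682/(-4) - 15543/14739 = -10682*(-¼) - 15543*1/14739 = 5341/2 - 5181/4913 = 26229971/9826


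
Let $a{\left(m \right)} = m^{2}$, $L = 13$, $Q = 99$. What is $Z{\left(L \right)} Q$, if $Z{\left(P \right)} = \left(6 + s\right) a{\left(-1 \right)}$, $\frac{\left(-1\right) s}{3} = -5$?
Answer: $2079$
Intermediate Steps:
$s = 15$ ($s = \left(-3\right) \left(-5\right) = 15$)
$Z{\left(P \right)} = 21$ ($Z{\left(P \right)} = \left(6 + 15\right) \left(-1\right)^{2} = 21 \cdot 1 = 21$)
$Z{\left(L \right)} Q = 21 \cdot 99 = 2079$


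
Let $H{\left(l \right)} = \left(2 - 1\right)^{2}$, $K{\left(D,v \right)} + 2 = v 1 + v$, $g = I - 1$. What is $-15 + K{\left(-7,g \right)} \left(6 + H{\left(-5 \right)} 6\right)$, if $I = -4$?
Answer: $-159$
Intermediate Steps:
$g = -5$ ($g = -4 - 1 = -5$)
$K{\left(D,v \right)} = -2 + 2 v$ ($K{\left(D,v \right)} = -2 + \left(v 1 + v\right) = -2 + \left(v + v\right) = -2 + 2 v$)
$H{\left(l \right)} = 1$ ($H{\left(l \right)} = 1^{2} = 1$)
$-15 + K{\left(-7,g \right)} \left(6 + H{\left(-5 \right)} 6\right) = -15 + \left(-2 + 2 \left(-5\right)\right) \left(6 + 1 \cdot 6\right) = -15 + \left(-2 - 10\right) \left(6 + 6\right) = -15 - 144 = -159$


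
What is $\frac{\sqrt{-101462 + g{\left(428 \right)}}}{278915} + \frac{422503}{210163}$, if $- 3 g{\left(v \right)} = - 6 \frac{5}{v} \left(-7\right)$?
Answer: $\frac{422503}{210163} + \frac{i \sqrt{4646561242}}{59687810} \approx 2.0104 + 0.001142 i$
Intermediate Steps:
$g{\left(v \right)} = - \frac{70}{v}$ ($g{\left(v \right)} = - \frac{- 6 \frac{5}{v} \left(-7\right)}{3} = - \frac{- \frac{30}{v} \left(-7\right)}{3} = - \frac{210 \frac{1}{v}}{3} = - \frac{70}{v}$)
$\frac{\sqrt{-101462 + g{\left(428 \right)}}}{278915} + \frac{422503}{210163} = \frac{\sqrt{-101462 - \frac{70}{428}}}{278915} + \frac{422503}{210163} = \sqrt{-101462 - \frac{35}{214}} \cdot \frac{1}{278915} + 422503 \cdot \frac{1}{210163} = \sqrt{-101462 - \frac{35}{214}} \cdot \frac{1}{278915} + \frac{422503}{210163} = \sqrt{- \frac{21712903}{214}} \cdot \frac{1}{278915} + \frac{422503}{210163} = \frac{i \sqrt{4646561242}}{214} \cdot \frac{1}{278915} + \frac{422503}{210163} = \frac{i \sqrt{4646561242}}{59687810} + \frac{422503}{210163} = \frac{422503}{210163} + \frac{i \sqrt{4646561242}}{59687810}$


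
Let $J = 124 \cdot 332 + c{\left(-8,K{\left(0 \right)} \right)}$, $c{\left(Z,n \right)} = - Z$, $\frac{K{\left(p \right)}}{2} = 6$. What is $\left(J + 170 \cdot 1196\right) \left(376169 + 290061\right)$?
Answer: $162890570080$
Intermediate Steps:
$K{\left(p \right)} = 12$ ($K{\left(p \right)} = 2 \cdot 6 = 12$)
$J = 41176$ ($J = 124 \cdot 332 - -8 = 41168 + 8 = 41176$)
$\left(J + 170 \cdot 1196\right) \left(376169 + 290061\right) = \left(41176 + 170 \cdot 1196\right) \left(376169 + 290061\right) = \left(41176 + 203320\right) 666230 = 244496 \cdot 666230 = 162890570080$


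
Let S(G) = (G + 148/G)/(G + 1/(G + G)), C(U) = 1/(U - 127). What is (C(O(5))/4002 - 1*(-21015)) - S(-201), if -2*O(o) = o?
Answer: 880000644897470/41876881977 ≈ 21014.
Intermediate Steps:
O(o) = -o/2
C(U) = 1/(-127 + U)
S(G) = (G + 148/G)/(G + 1/(2*G))
(C(O(5))/4002 - 1*(-21015)) - S(-201) = (1/(-127 - ½*5*4002) - 1*(-21015)) - 2*(148 + (-201)²)/(1 + 2*(-201)²) = ((1/4002)/(-127 - 5/2) + 21015) - 2*(148 + 40401)/(1 + 2*40401) = ((1/4002)/(-259/2) + 21015) - 2*40549/(1 + 80802) = (-2/259*1/4002 + 21015) - 2*40549/80803 = (-1/518259 + 21015) - 2*40549/80803 = 10891212884/518259 - 1*81098/80803 = 10891212884/518259 - 81098/80803 = 880000644897470/41876881977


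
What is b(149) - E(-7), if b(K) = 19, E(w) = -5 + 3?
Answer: 21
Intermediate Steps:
E(w) = -2
b(149) - E(-7) = 19 - 1*(-2) = 19 + 2 = 21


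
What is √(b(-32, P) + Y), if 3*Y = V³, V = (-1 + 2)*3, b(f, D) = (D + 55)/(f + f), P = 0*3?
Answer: √521/8 ≈ 2.8532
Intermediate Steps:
P = 0
b(f, D) = (55 + D)/(2*f) (b(f, D) = (55 + D)/((2*f)) = (55 + D)*(1/(2*f)) = (55 + D)/(2*f))
V = 3 (V = 1*3 = 3)
Y = 9 (Y = (⅓)*3³ = (⅓)*27 = 9)
√(b(-32, P) + Y) = √((½)*(55 + 0)/(-32) + 9) = √((½)*(-1/32)*55 + 9) = √(-55/64 + 9) = √(521/64) = √521/8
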